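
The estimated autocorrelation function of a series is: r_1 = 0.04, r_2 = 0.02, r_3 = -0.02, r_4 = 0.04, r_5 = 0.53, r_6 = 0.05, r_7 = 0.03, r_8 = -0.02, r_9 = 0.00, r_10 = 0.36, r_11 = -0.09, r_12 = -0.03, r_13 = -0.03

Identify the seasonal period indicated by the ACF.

5

The largest autocorrelation is r_5 = 0.53, with a weaker echo at lag 10 (0.36); the remaining lags stay at or below 0.05.
The dominant spike at lag 5 indicates a seasonal period of 5.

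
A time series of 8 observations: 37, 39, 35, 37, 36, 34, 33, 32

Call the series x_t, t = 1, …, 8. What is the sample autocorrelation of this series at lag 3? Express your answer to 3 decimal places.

Mean x̄ = (37 + 39 + 35 + 37 + 36 + 34 + 33 + 32)/8 = 35.3750
Deviations from mean: 1.6250, 3.6250, -0.3750, 1.6250, 0.6250, -1.3750, -2.3750, -3.3750
Numerator Σ_{t=1}^{5}(x_t−x̄)(x_{t+3}−x̄) = -0.5469
Denominator Σ(x_t−x̄)² = 37.8750
r_3 = -0.5469 / 37.8750 = -0.014

-0.014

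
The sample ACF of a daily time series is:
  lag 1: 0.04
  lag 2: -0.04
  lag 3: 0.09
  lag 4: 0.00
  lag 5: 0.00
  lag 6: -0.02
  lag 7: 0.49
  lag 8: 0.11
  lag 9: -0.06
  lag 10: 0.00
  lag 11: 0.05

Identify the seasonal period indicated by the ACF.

The largest autocorrelation is r_7 = 0.49; the remaining lags stay at or below 0.11.
The dominant spike at lag 7 indicates a seasonal period of 7.

7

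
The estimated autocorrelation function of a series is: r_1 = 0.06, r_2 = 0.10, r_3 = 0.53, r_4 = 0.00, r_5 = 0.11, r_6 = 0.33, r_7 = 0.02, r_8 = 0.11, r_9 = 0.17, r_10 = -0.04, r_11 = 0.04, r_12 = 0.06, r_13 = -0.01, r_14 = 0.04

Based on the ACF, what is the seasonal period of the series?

3

The largest autocorrelation is r_3 = 0.53, with weaker echoes at lags 6 (0.33) and 9 (0.17); the remaining lags stay at or below 0.11.
The dominant spike at lag 3 indicates a seasonal period of 3.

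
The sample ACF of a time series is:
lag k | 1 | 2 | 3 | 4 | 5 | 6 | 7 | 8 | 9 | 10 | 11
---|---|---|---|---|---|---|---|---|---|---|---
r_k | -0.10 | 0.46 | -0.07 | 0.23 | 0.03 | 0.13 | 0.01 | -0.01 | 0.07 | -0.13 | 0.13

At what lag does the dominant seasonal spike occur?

2

The largest autocorrelation is r_2 = 0.46, with a weaker echo at lag 4 (0.23); the remaining lags stay at or below 0.13.
The dominant spike at lag 2 indicates a seasonal period of 2.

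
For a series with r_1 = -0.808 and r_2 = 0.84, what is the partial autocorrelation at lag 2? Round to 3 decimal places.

φ_{22} = (r_2 − r_1²) / (1 − r_1²)
r_1² = (-0.808)² = 0.652864
Numerator = 0.84 − 0.6529 = 0.1871; denominator = 1 − 0.6529 = 0.3471
φ_{22} = 0.1871 / 0.3471 = 0.539

0.539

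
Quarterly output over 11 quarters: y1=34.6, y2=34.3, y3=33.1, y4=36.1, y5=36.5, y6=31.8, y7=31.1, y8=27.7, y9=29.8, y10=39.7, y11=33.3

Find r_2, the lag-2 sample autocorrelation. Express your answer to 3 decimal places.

Mean ȳ = (34.6 + 34.3 + 33.1 + 36.1 + 36.5 + 31.8 + 31.1 + 27.7 + 29.8 + 39.7 + 33.3)/11 = 33.4545
Numerator Σ_{t=1}^{9}(y_t−ȳ)(y_{t+2}−ȳ) = -28.0460
Denominator Σ(y_t−ȳ)² = 112.2073
r_2 = -28.0460 / 112.2073 = -0.250

-0.250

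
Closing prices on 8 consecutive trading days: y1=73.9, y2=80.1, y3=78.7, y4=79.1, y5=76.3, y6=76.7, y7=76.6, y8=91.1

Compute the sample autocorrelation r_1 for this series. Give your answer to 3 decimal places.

-0.121

Mean ȳ = (73.9 + 80.1 + 78.7 + 79.1 + 76.3 + 76.7 + 76.6 + 91.1)/8 = 79.0625
Deviations from mean: -5.1625, 1.0375, -0.3625, 0.0375, -2.7625, -2.3625, -2.4625, 12.0375
Numerator Σ_{t=1}^{7}(y_t−ȳ)(y_{t+1}−ȳ) = -23.1477
Denominator Σ(y_t−ȳ)² = 192.0388
r_1 = -23.1477 / 192.0388 = -0.121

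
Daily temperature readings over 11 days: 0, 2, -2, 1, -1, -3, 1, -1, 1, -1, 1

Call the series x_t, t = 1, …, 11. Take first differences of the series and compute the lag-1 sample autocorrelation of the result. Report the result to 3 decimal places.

First differences Δx: 2, -4, 3, -2, -2, 4, -2, 2, -2, 2
Mean of differences = 0.1000
Numerator Σ(Δx_t−Δx̄)(Δx_{t+1}−Δx̄) = -49.7100
Denominator Σ(Δx_t−Δx̄)² = 68.9000
r_1(Δx) = -49.7100 / 68.9000 = -0.721

-0.721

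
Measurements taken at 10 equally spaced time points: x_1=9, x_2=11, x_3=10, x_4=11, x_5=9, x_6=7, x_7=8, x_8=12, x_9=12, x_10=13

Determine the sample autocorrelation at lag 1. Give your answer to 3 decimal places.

0.386

Mean x̄ = (9 + 11 + 10 + 11 + 9 + 7 + 8 + 12 + 12 + 13)/10 = 10.2000
Numerator Σ_{t=1}^{9}(x_t−x̄)(x_{t+1}−x̄) = 12.9600
Denominator Σ(x_t−x̄)² = 33.6000
r_1 = 12.9600 / 33.6000 = 0.386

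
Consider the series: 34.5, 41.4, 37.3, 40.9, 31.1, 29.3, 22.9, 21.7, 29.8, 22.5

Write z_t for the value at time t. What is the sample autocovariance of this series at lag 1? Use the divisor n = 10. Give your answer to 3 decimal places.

Mean z̄ = (34.5 + 41.4 + 37.3 + 40.9 + 31.1 + 29.3 + 22.9 + 21.7 + 29.8 + 22.5)/10 = 31.1400
Σ_{t=1}^{9}(z_t−z̄)(z_{t+1}−z̄) = 274.6544
γ_1 = 274.6544 / 10 = 27.465

27.465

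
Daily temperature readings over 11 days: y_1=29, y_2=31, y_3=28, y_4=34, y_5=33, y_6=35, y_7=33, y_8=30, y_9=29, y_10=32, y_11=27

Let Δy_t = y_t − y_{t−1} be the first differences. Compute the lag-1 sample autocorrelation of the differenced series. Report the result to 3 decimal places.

First differences Δy: 2, -3, 6, -1, 2, -2, -3, -1, 3, -5
Mean of differences = -0.2000
Numerator Σ(Δy_t−Δȳ)(Δy_{t+1}−Δȳ) = -44.8400
Denominator Σ(Δy_t−Δȳ)² = 101.6000
r_1(Δy) = -44.8400 / 101.6000 = -0.441

-0.441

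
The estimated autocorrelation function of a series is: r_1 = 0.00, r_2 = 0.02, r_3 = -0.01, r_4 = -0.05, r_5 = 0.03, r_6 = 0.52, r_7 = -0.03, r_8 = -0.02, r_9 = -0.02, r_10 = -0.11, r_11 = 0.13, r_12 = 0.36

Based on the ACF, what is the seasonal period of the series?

The largest autocorrelation is r_6 = 0.52, with a weaker echo at lag 12 (0.36); the remaining lags stay at or below 0.13.
The dominant spike at lag 6 indicates a seasonal period of 6.

6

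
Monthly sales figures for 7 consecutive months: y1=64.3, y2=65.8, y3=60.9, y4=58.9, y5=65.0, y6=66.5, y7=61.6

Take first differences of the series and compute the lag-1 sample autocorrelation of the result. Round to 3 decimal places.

First differences Δy: 1.5, -4.9, -2.0, 6.1, 1.5, -4.9
Mean of differences = -0.4500
Numerator Σ(Δy_t−Δȳ)(Δy_{t+1}−Δȳ) = -7.8375
Denominator Σ(Δy_t−Δȳ)² = 92.5150
r_1(Δy) = -7.8375 / 92.5150 = -0.085

-0.085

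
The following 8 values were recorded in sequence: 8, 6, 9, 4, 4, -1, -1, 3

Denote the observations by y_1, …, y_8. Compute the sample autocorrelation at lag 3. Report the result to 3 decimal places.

Mean ȳ = (8 + 6 + 9 + 4 + 4 − 1 − 1 + 3)/8 = 4.0000
Deviations from mean: 4.0000, 2.0000, 5.0000, 0.0000, 0.0000, -5.0000, -5.0000, -1.0000
Σ(y_t−ȳ)(y_{t+3}−ȳ) = (0.0000) + (0.0000) + (-25.0000) + (0.0000) + (0.0000) = -25.0000
Denominator Σ(y_t−ȳ)² = 96.0000
r_3 = -25.0000 / 96.0000 = -0.260

-0.260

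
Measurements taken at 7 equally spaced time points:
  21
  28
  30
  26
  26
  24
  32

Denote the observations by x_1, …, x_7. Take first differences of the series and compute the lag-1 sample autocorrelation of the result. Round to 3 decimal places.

First differences Δx: 7, 2, -4, 0, -2, 8
Mean of differences = 1.8333
Numerator Σ(Δx_t−Δx̄)(Δx_{t+1}−Δx̄) = -6.0278
Denominator Σ(Δx_t−Δx̄)² = 116.8333
r_1(Δx) = -6.0278 / 116.8333 = -0.052

-0.052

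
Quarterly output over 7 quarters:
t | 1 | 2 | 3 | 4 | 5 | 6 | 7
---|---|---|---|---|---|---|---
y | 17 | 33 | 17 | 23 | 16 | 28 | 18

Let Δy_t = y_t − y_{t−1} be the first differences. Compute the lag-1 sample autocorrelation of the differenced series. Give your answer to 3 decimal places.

-0.710

First differences Δy: 16, -16, 6, -7, 12, -10
Mean of differences = 0.1667
Numerator Σ(Δy_t−Δȳ)(Δy_{t+1}−Δȳ) = -597.1944
Denominator Σ(Δy_t−Δȳ)² = 840.8333
r_1(Δy) = -597.1944 / 840.8333 = -0.710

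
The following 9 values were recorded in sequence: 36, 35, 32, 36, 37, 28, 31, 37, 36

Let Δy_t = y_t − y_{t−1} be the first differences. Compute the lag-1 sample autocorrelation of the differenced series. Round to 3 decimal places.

-0.188

First differences Δy: -1, -3, 4, 1, -9, 3, 6, -1
Mean of differences = 0.0000
Numerator Σ(Δy_t−Δȳ)(Δy_{t+1}−Δȳ) = -29.0000
Denominator Σ(Δy_t−Δȳ)² = 154.0000
r_1(Δy) = -29.0000 / 154.0000 = -0.188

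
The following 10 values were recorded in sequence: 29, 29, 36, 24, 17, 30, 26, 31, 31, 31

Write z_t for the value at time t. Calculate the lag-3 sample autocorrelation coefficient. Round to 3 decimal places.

-0.078

Mean z̄ = (29 + 29 + 36 + 24 + 17 + 30 + 26 + 31 + 31 + 31)/10 = 28.4000
Σ(z_t−z̄)(z_{t+3}−z̄) = (-2.6400) + (-6.8400) + (12.1600) + (10.5600) + (-29.6400) + (4.1600) + (-6.2400) = -18.4800
Denominator Σ(z_t−z̄)² = 236.4000
r_3 = -18.4800 / 236.4000 = -0.078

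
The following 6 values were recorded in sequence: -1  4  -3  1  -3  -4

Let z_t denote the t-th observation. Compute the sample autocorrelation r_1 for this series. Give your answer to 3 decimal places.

-0.261

Mean z̄ = (-1 + 4 − 3 + 1 − 3 − 4)/6 = -1.0000
Deviations from mean: 0.0000, 5.0000, -2.0000, 2.0000, -2.0000, -3.0000
Σ(z_t−z̄)(z_{t+1}−z̄) = (0.0000) + (-10.0000) + (-4.0000) + (-4.0000) + (6.0000) = -12.0000
Denominator Σ(z_t−z̄)² = 46.0000
r_1 = -12.0000 / 46.0000 = -0.261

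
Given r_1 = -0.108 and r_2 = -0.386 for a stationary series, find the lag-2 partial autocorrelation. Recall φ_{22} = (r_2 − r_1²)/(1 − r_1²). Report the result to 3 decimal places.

-0.402

φ_{22} = (r_2 − r_1²) / (1 − r_1²)
r_1² = (-0.108)² = 0.011664
Numerator = -0.386 − 0.0117 = -0.3977; denominator = 1 − 0.0117 = 0.9883
φ_{22} = -0.3977 / 0.9883 = -0.402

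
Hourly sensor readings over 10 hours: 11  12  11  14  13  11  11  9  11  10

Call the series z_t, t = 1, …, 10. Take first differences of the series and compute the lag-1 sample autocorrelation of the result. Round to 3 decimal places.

First differences Δz: 1, -1, 3, -1, -2, 0, -2, 2, -1
Mean of differences = -0.1111
Numerator Σ(Δz_t−Δz̄)(Δz_{t+1}−Δz̄) = -11.1235
Denominator Σ(Δz_t−Δz̄)² = 24.8889
r_1(Δz) = -11.1235 / 24.8889 = -0.447

-0.447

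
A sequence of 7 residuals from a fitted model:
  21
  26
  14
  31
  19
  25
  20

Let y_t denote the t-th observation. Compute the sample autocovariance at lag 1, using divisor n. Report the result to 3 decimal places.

-21.644

Mean ȳ = (21 + 26 + 14 + 31 + 19 + 25 + 20)/7 = 22.2857
Σ_{t=1}^{6}(y_t−ȳ)(y_{t+1}−ȳ) = -151.5102
γ_1 = -151.5102 / 7 = -21.644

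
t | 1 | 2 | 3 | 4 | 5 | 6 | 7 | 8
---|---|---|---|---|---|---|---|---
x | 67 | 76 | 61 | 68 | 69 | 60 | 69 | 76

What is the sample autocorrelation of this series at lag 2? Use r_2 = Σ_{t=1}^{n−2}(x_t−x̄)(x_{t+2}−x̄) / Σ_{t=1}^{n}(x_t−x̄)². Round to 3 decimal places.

Mean x̄ = (67 + 76 + 61 + 68 + 69 + 60 + 69 + 76)/8 = 68.2500
Σ(x_t−x̄)(x_{t+2}−x̄) = (9.0625) + (-1.9375) + (-5.4375) + (2.0625) + (0.5625) + (-63.9375) = -59.6250
Denominator Σ(x_t−x̄)² = 243.5000
r_2 = -59.6250 / 243.5000 = -0.245

-0.245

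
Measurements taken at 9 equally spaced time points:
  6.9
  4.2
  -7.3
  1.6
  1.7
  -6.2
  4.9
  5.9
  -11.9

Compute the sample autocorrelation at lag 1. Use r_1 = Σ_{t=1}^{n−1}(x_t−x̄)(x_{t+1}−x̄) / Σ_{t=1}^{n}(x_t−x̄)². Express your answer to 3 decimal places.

Mean x̄ = (6.9 + 4.2 − 7.3 + 1.6 + 1.7 − 6.2 + 4.9 + 5.9 − 11.9)/9 = -0.0222
Numerator Σ_{t=1}^{8}(x_t−x̄)(x_{t+1}−x̄) = -92.7538
Denominator Σ(x_t−x̄)² = 362.8556
r_1 = -92.7538 / 362.8556 = -0.256

-0.256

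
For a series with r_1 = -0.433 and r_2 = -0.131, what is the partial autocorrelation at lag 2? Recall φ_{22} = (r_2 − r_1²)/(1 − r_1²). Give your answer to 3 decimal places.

-0.392

φ_{22} = (r_2 − r_1²) / (1 − r_1²)
r_1² = (-0.433)² = 0.187489
Numerator = -0.131 − 0.1875 = -0.3185; denominator = 1 − 0.1875 = 0.8125
φ_{22} = -0.3185 / 0.8125 = -0.392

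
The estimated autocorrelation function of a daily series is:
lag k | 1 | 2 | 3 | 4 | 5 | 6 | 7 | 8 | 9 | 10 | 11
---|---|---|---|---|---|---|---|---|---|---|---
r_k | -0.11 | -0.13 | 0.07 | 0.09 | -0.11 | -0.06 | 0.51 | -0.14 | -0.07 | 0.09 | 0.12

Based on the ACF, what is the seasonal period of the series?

The largest autocorrelation is r_7 = 0.51; the remaining lags stay at or below 0.12.
The dominant spike at lag 7 indicates a seasonal period of 7.

7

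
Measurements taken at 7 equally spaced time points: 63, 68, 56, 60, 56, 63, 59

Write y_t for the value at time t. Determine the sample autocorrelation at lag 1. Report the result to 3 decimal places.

Mean ȳ = (63 + 68 + 56 + 60 + 56 + 63 + 59)/7 = 60.7143
Deviations from mean: 2.2857, 7.2857, -4.7143, -0.7143, -4.7143, 2.2857, -1.7143
Σ(y_t−ȳ)(y_{t+1}−ȳ) = (16.6531) + (-34.3469) + (3.3673) + (3.3673) + (-10.7755) + (-3.9184) = -25.6531
Denominator Σ(y_t−ȳ)² = 111.4286
r_1 = -25.6531 / 111.4286 = -0.230

-0.230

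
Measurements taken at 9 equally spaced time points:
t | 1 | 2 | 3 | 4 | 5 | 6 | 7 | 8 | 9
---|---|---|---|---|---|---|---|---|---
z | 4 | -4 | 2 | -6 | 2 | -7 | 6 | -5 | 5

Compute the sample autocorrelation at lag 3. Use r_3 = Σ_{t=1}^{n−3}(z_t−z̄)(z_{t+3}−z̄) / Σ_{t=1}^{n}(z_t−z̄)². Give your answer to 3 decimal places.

-0.624

Mean z̄ = (4 − 4 + 2 − 6 + 2 − 7 + 6 − 5 + 5)/9 = -0.3333
Numerator Σ_{t=1}^{6}(z_t−z̄)(z_{t+3}−z̄) = -131.0000
Denominator Σ(z_t−z̄)² = 210.0000
r_3 = -131.0000 / 210.0000 = -0.624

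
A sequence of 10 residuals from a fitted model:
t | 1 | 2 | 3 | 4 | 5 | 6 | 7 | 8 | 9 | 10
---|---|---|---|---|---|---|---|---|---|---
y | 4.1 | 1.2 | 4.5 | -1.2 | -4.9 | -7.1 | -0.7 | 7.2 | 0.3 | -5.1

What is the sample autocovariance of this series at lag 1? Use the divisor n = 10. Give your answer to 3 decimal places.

Mean ȳ = (4.1 + 1.2 + 4.5 − 1.2 − 4.9 − 7.1 − 0.7 + 7.2 + 0.3 − 5.1)/10 = -0.1700
Σ_{t=1}^{9}(y_t−ȳ)(y_{t+1}−ȳ) = 46.0021
γ_1 = 46.0021 / 10 = 4.600

4.600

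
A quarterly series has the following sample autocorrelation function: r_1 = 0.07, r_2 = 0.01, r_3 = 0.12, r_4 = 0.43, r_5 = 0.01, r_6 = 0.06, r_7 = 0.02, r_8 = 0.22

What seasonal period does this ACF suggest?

4

The largest autocorrelation is r_4 = 0.43, with a weaker echo at lag 8 (0.22); the remaining lags stay at or below 0.12.
The dominant spike at lag 4 indicates a seasonal period of 4.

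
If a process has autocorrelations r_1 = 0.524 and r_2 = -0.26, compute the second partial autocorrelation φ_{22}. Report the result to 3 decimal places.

φ_{22} = (r_2 − r_1²) / (1 − r_1²)
r_1² = (0.524)² = 0.274576
Numerator = -0.26 − 0.2746 = -0.5346; denominator = 1 − 0.2746 = 0.7254
φ_{22} = -0.5346 / 0.7254 = -0.737

-0.737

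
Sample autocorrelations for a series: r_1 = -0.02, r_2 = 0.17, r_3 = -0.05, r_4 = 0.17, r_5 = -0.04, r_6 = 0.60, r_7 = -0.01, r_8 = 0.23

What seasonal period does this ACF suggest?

6

The largest autocorrelation is r_6 = 0.60; the remaining lags stay at or below 0.23.
The dominant spike at lag 6 indicates a seasonal period of 6.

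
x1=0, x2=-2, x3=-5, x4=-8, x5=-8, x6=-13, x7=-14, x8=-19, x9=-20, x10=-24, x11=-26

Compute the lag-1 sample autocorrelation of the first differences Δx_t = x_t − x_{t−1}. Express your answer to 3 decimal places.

First differences Δx: -2, -3, -3, 0, -5, -1, -5, -1, -4, -2
Mean of differences = -2.6000
Numerator Σ(Δx_t−Δx̄)(Δx_{t+1}−Δx̄) = -21.9600
Denominator Σ(Δx_t−Δx̄)² = 26.4000
r_1(Δx) = -21.9600 / 26.4000 = -0.832

-0.832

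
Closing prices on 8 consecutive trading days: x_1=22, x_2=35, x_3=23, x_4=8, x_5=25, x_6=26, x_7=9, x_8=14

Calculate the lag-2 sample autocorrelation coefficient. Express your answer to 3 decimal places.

-0.538

Mean x̄ = (22 + 35 + 23 + 8 + 25 + 26 + 9 + 14)/8 = 20.2500
Deviations from mean: 1.7500, 14.7500, 2.7500, -12.2500, 4.7500, 5.7500, -11.2500, -6.2500
Numerator Σ_{t=1}^{6}(x_t−x̄)(x_{t+2}−x̄) = -322.6250
Denominator Σ(x_t−x̄)² = 599.5000
r_2 = -322.6250 / 599.5000 = -0.538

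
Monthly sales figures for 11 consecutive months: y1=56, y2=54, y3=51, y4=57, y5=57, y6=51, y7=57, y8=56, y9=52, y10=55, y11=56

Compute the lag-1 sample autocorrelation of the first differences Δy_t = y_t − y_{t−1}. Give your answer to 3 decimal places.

-0.399

First differences Δy: -2, -3, 6, 0, -6, 6, -1, -4, 3, 1
Mean of differences = 0.0000
Numerator Σ(Δy_t−Δȳ)(Δy_{t+1}−Δȳ) = -59.0000
Denominator Σ(Δy_t−Δȳ)² = 148.0000
r_1(Δy) = -59.0000 / 148.0000 = -0.399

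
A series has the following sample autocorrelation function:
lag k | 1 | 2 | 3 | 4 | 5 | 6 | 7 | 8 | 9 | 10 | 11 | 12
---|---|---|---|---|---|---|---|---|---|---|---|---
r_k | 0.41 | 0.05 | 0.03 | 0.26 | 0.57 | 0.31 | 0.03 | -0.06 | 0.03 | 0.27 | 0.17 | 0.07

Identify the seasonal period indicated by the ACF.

The largest autocorrelation is r_5 = 0.57; the remaining lags stay at or below 0.41. The elevated value at lag 1 (0.41), dropping to 0.05 at lag 2, reflects decaying short-term dependence rather than seasonality.
The dominant spike at lag 5 indicates a seasonal period of 5.

5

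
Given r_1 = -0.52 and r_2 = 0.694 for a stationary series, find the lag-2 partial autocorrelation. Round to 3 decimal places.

0.581

φ_{22} = (r_2 − r_1²) / (1 − r_1²)
r_1² = (-0.52)² = 0.2704
Numerator = 0.694 − 0.2704 = 0.4236; denominator = 1 − 0.2704 = 0.7296
φ_{22} = 0.4236 / 0.7296 = 0.581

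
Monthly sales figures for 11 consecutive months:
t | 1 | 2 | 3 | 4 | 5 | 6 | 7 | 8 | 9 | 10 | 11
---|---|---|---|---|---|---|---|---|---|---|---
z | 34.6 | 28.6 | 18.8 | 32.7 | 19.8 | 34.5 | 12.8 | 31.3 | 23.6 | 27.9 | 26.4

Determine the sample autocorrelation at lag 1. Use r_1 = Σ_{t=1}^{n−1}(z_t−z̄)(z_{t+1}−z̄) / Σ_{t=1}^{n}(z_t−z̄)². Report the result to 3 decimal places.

-0.675

Mean z̄ = (34.6 + 28.6 + 18.8 + 32.7 + 19.8 + 34.5 + 12.8 + 31.3 + 23.6 + 27.9 + 26.4)/11 = 26.4545
Numerator Σ_{t=1}^{10}(z_t−z̄)(z_{t+1}−z̄) = -335.9084
Denominator Σ(z_t−z̄)² = 497.7273
r_1 = -335.9084 / 497.7273 = -0.675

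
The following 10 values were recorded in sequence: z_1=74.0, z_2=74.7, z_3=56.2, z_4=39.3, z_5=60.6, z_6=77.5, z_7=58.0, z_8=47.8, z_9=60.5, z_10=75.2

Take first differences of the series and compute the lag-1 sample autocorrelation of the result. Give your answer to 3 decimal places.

First differences Δz: 0.7, -18.5, -16.9, 21.3, 16.9, -19.5, -10.2, 12.7, 14.7
Mean of differences = 0.1333
Numerator Σ(Δz_t−Δz̄)(Δz_{t+1}−Δz̄) = 228.0756
Denominator Σ(Δz_t−Δz̄)² = 2229.1600
r_1(Δz) = 228.0756 / 2229.1600 = 0.102

0.102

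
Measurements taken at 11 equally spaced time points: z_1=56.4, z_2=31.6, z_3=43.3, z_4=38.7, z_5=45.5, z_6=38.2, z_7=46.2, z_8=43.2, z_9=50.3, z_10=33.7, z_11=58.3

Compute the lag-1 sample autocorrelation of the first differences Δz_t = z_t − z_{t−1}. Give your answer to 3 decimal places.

-0.562

First differences Δz: -24.8, 11.7, -4.6, 6.8, -7.3, 8.0, -3.0, 7.1, -16.6, 24.6
Mean of differences = 0.1900
Numerator Σ(Δz_t−Δz̄)(Δz_{t+1}−Δz̄) = -1055.2551
Denominator Σ(Δz_t−Δz̄)² = 1876.3890
r_1(Δz) = -1055.2551 / 1876.3890 = -0.562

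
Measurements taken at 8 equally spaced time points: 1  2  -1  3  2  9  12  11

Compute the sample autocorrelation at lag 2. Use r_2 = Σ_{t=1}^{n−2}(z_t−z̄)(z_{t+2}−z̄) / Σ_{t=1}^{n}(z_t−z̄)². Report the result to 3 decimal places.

Mean z̄ = (1 + 2 − 1 + 3 + 2 + 9 + 12 + 11)/8 = 4.8750
Σ(z_t−z̄)(z_{t+2}−z̄) = (22.7656) + (5.3906) + (16.8906) + (-7.7344) + (-20.4844) + (25.2656) = 42.0938
Denominator Σ(z_t−z̄)² = 174.8750
r_2 = 42.0938 / 174.8750 = 0.241

0.241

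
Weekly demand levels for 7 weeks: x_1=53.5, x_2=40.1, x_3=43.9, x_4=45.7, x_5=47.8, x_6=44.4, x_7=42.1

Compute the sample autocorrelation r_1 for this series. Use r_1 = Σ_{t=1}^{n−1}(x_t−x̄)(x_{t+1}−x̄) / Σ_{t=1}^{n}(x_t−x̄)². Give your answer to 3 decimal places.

Mean x̄ = (53.5 + 40.1 + 43.9 + 45.7 + 47.8 + 44.4 + 42.1)/7 = 45.3571
Σ(x_t−x̄)(x_{t+1}−x̄) = (-42.8082) + (7.6604) + (-0.4996) + (0.8376) + (-2.3382) + (3.1176) = -34.0304
Denominator Σ(x_t−x̄)² = 113.6771
r_1 = -34.0304 / 113.6771 = -0.299

-0.299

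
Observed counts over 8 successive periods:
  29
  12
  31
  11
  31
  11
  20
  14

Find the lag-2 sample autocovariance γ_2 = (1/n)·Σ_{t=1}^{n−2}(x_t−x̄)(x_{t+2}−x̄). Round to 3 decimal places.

Mean x̄ = (29 + 12 + 31 + 11 + 31 + 11 + 20 + 14)/8 = 19.8750
Deviations: 9.1250, -7.8750, 11.1250, -8.8750, 11.1250, -8.8750, 0.1250, -5.8750
Σ_{t=1}^{6}(x_t−x̄)(x_{t+2}−x̄) = 427.4688
γ_2 = 427.4688 / 8 = 53.434

53.434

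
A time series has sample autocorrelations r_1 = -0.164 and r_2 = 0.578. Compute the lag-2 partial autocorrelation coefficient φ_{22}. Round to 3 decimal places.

0.566

φ_{22} = (r_2 − r_1²) / (1 − r_1²)
r_1² = (-0.164)² = 0.026896
Numerator = 0.578 − 0.0269 = 0.5511; denominator = 1 − 0.0269 = 0.9731
φ_{22} = 0.5511 / 0.9731 = 0.566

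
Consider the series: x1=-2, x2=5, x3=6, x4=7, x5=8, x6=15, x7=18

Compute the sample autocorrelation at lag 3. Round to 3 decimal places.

-0.053

Mean x̄ = (-2 + 5 + 6 + 7 + 8 + 15 + 18)/7 = 8.1429
Deviations from mean: -10.1429, -3.1429, -2.1429, -1.1429, -0.1429, 6.8571, 9.8571
Numerator Σ_{t=1}^{4}(x_t−x̄)(x_{t+3}−x̄) = -13.9184
Denominator Σ(x_t−x̄)² = 262.8571
r_3 = -13.9184 / 262.8571 = -0.053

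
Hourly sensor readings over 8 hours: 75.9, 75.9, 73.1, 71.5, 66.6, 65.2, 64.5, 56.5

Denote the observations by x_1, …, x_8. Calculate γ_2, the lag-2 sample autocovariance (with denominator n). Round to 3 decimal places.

Mean x̄ = (75.9 + 75.9 + 73.1 + 71.5 + 66.6 + 65.2 + 64.5 + 56.5)/8 = 68.6500
Deviations: 7.2500, 7.2500, 4.4500, 2.8500, -2.0500, -3.4500, -4.1500, -12.1500
Σ_{t=1}^{6}(x_t−x̄)(x_{t+2}−x̄) = 84.3950
γ_2 = 84.3950 / 8 = 10.549

10.549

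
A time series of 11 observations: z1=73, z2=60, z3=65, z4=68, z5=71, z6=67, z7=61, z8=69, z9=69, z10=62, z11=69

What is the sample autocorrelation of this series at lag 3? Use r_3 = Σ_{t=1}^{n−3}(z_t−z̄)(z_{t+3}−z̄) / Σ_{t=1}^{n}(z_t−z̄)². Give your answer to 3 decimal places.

0.079

Mean z̄ = (73 + 60 + 65 + 68 + 71 + 67 + 61 + 69 + 69 + 62 + 69)/11 = 66.7273
Numerator Σ_{t=1}^{8}(z_t−z̄)(z_{t+3}−z̄) = 14.0496
Denominator Σ(z_t−z̄)² = 178.1818
r_3 = 14.0496 / 178.1818 = 0.079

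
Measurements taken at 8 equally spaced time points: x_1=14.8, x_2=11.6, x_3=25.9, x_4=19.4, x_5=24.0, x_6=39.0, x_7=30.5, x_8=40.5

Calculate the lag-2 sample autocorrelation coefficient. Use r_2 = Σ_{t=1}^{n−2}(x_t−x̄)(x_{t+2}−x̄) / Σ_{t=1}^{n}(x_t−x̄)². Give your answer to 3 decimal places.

0.245

Mean x̄ = (14.8 + 11.6 + 25.9 + 19.4 + 24.0 + 39.0 + 30.5 + 40.5)/8 = 25.7125
Numerator Σ_{t=1}^{6}(x_t−x̄)(x_{t+2}−x̄) = 191.1309
Denominator Σ(x_t−x̄)² = 779.2088
r_2 = 191.1309 / 779.2088 = 0.245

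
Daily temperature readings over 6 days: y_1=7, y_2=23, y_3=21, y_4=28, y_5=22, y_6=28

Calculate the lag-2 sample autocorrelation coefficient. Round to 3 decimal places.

Mean ȳ = (7 + 23 + 21 + 28 + 22 + 28)/6 = 21.5000
Numerator Σ_{t=1}^{4}(y_t−ȳ)(y_{t+2}−ȳ) = 59.0000
Denominator Σ(y_t−ȳ)² = 297.5000
r_2 = 59.0000 / 297.5000 = 0.198

0.198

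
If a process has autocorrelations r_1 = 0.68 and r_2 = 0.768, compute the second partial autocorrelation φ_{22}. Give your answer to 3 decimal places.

0.568

φ_{22} = (r_2 − r_1²) / (1 − r_1²)
r_1² = (0.68)² = 0.4624
Numerator = 0.768 − 0.4624 = 0.3056; denominator = 1 − 0.4624 = 0.5376
φ_{22} = 0.3056 / 0.5376 = 0.568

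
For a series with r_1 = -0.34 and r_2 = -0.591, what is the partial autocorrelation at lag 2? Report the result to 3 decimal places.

φ_{22} = (r_2 − r_1²) / (1 − r_1²)
r_1² = (-0.34)² = 0.1156
Numerator = -0.591 − 0.1156 = -0.7066; denominator = 1 − 0.1156 = 0.8844
φ_{22} = -0.7066 / 0.8844 = -0.799

-0.799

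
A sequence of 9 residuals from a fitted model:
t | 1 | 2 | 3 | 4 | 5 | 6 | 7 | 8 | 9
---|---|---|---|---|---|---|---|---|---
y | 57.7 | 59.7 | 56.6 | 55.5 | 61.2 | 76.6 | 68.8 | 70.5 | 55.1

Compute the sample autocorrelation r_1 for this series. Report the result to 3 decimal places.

Mean ȳ = (57.7 + 59.7 + 56.6 + 55.5 + 61.2 + 76.6 + 68.8 + 70.5 + 55.1)/9 = 62.4111
Numerator Σ_{t=1}^{8}(y_t−ȳ)(y_{t+1}−ȳ) = 143.0654
Denominator Σ(y_t−ȳ)² = 473.5689
r_1 = 143.0654 / 473.5689 = 0.302

0.302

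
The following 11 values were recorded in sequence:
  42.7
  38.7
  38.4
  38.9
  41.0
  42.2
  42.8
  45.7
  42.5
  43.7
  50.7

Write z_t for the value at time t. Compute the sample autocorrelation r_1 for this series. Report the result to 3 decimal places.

0.366

Mean z̄ = (42.7 + 38.7 + 38.4 + 38.9 + 41.0 + 42.2 + 42.8 + 45.7 + 42.5 + 43.7 + 50.7)/11 = 42.4818
Numerator Σ_{t=1}^{10}(z_t−z̄)(z_{t+1}−z̄) = 45.9833
Denominator Σ(z_t−z̄)² = 125.5964
r_1 = 45.9833 / 125.5964 = 0.366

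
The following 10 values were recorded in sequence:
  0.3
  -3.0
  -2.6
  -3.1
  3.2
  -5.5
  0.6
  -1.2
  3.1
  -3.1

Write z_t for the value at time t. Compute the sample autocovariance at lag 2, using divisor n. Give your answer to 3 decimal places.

1.908

Mean z̄ = (0.3 − 3.0 − 2.6 − 3.1 + 3.2 − 5.5 + 0.6 − 1.2 + 3.1 − 3.1)/10 = -1.1300
Σ_{t=1}^{8}(z_t−z̄)(z_{t+2}−z̄) = 19.0782
γ_2 = 19.0782 / 10 = 1.908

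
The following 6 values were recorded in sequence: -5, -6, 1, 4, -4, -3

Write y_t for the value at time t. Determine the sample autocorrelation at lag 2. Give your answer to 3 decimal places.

Mean ȳ = (-5 − 6 + 1 + 4 − 4 − 3)/6 = -2.1667
Deviations from mean: -2.8333, -3.8333, 3.1667, 6.1667, -1.8333, -0.8333
Numerator Σ_{t=1}^{4}(y_t−ȳ)(y_{t+2}−ȳ) = -43.5556
Denominator Σ(y_t−ȳ)² = 74.8333
r_2 = -43.5556 / 74.8333 = -0.582

-0.582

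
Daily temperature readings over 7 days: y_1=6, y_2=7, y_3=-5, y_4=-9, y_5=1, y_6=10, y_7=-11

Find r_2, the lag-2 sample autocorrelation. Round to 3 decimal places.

Mean ȳ = (6 + 7 − 5 − 9 + 1 + 10 − 11)/7 = -0.1429
Σ(y_t−ȳ)(y_{t+2}−ȳ) = (-29.8367) + (-63.2653) + (-5.5510) + (-89.8367) + (-12.4082) = -200.8980
Denominator Σ(y_t−ȳ)² = 412.8571
r_2 = -200.8980 / 412.8571 = -0.487

-0.487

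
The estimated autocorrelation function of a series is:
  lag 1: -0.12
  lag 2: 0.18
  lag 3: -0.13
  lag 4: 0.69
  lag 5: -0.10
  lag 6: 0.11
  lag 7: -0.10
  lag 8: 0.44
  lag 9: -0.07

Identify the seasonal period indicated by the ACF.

4

The largest autocorrelation is r_4 = 0.69, with a weaker echo at lag 8 (0.44); the remaining lags stay at or below 0.18.
The dominant spike at lag 4 indicates a seasonal period of 4.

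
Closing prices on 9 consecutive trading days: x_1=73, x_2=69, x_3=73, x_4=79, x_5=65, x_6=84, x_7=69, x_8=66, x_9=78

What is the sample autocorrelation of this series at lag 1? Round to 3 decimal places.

Mean x̄ = (73 + 69 + 73 + 79 + 65 + 84 + 69 + 66 + 78)/9 = 72.8889
Numerator Σ_{t=1}^{8}(x_t−x̄)(x_{t+1}−x̄) = -187.6790
Denominator Σ(x_t−x̄)² = 326.8889
r_1 = -187.6790 / 326.8889 = -0.574

-0.574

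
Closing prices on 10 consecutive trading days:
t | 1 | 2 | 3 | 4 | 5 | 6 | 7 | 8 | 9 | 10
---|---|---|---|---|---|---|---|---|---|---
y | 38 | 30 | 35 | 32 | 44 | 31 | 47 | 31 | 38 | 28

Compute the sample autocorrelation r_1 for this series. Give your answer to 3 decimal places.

Mean ȳ = (38 + 30 + 35 + 32 + 44 + 31 + 47 + 31 + 38 + 28)/10 = 35.4000
Numerator Σ_{t=1}^{9}(y_t−ȳ)(y_{t+1}−ȳ) = -210.3600
Denominator Σ(y_t−ȳ)² = 356.4000
r_1 = -210.3600 / 356.4000 = -0.590

-0.590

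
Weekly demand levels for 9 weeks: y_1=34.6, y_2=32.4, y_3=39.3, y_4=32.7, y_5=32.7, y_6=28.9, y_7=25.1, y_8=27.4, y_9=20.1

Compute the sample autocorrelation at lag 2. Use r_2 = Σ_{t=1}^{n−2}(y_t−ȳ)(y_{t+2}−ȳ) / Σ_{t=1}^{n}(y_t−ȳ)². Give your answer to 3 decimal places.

Mean ȳ = (34.6 + 32.4 + 39.3 + 32.7 + 32.7 + 28.9 + 25.1 + 27.4 + 20.1)/9 = 30.3556
Numerator Σ_{t=1}^{7}(y_t−ȳ)(y_{t+2}−ȳ) = 106.1938
Denominator Σ(y_t−ȳ)² = 256.8422
r_2 = 106.1938 / 256.8422 = 0.413

0.413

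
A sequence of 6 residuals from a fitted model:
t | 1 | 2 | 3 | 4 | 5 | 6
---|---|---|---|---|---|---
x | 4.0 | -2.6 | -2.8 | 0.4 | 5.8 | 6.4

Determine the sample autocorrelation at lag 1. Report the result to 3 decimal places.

0.358

Mean x̄ = (4.0 − 2.6 − 2.8 + 0.4 + 5.8 + 6.4)/6 = 1.8667
Numerator Σ_{t=1}^{5}(x_t−x̄)(x_{t+1}−x̄) = 30.2222
Denominator Σ(x_t−x̄)² = 84.4533
r_1 = 30.2222 / 84.4533 = 0.358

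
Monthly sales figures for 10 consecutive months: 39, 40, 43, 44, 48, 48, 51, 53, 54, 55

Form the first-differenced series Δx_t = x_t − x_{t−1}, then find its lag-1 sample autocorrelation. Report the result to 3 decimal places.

-0.668

First differences Δx: 1, 3, 1, 4, 0, 3, 2, 1, 1
Mean of differences = 1.7778
Numerator Σ(Δx_t−Δx̄)(Δx_{t+1}−Δx̄) = -9.0494
Denominator Σ(Δx_t−Δx̄)² = 13.5556
r_1(Δx) = -9.0494 / 13.5556 = -0.668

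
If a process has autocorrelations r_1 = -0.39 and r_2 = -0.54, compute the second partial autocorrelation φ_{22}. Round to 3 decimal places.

-0.816

φ_{22} = (r_2 − r_1²) / (1 − r_1²)
r_1² = (-0.39)² = 0.1521
Numerator = -0.54 − 0.1521 = -0.6921; denominator = 1 − 0.1521 = 0.8479
φ_{22} = -0.6921 / 0.8479 = -0.816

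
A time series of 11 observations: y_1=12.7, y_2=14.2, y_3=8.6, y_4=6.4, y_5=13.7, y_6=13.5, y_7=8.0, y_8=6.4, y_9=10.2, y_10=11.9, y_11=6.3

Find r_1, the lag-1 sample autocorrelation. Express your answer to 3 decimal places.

Mean ȳ = (12.7 + 14.2 + 8.6 + 6.4 + 13.7 + 13.5 + 8.0 + 6.4 + 10.2 + 11.9 + 6.3)/11 = 10.1727
Numerator Σ_{t=1}^{10}(y_t−ȳ)(y_{t+1}−ȳ) = 2.4293
Denominator Σ(y_t−ȳ)² = 99.7618
r_1 = 2.4293 / 99.7618 = 0.024

0.024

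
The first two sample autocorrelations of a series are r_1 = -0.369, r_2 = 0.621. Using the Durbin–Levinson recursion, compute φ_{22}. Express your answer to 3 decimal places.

φ_{22} = (r_2 − r_1²) / (1 − r_1²)
r_1² = (-0.369)² = 0.136161
Numerator = 0.621 − 0.1362 = 0.4848; denominator = 1 − 0.1362 = 0.8638
φ_{22} = 0.4848 / 0.8638 = 0.561

0.561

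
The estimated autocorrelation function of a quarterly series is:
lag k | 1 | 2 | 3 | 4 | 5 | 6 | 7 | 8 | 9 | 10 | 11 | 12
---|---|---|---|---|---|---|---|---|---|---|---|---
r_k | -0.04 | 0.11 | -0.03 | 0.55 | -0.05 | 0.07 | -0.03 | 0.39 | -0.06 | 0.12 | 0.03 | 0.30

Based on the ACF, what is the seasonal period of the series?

4

The largest autocorrelation is r_4 = 0.55, with weaker echoes at lags 8 (0.39) and 12 (0.30); the remaining lags stay at or below 0.12.
The dominant spike at lag 4 indicates a seasonal period of 4.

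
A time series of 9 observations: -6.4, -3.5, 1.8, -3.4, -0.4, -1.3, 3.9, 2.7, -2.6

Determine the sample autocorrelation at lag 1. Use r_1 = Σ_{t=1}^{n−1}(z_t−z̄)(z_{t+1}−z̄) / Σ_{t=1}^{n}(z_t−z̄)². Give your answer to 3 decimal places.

Mean z̄ = (-6.4 − 3.5 + 1.8 − 3.4 − 0.4 − 1.3 + 3.9 + 2.7 − 2.6)/9 = -1.0222
Numerator Σ_{t=1}^{8}(z_t−z̄)(z_{t+1}−z̄) = 9.0506
Denominator Σ(z_t−z̄)² = 89.7156
r_1 = 9.0506 / 89.7156 = 0.101

0.101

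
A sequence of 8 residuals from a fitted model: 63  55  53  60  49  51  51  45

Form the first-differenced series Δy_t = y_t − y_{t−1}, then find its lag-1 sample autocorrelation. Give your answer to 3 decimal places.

-0.492

First differences Δy: -8, -2, 7, -11, 2, 0, -6
Mean of differences = -2.5714
Numerator Σ(Δy_t−Δȳ)(Δy_{t+1}−Δȳ) = -113.8980
Denominator Σ(Δy_t−Δȳ)² = 231.7143
r_1(Δy) = -113.8980 / 231.7143 = -0.492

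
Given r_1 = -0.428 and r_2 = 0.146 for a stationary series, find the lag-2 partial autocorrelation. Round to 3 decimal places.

-0.046

φ_{22} = (r_2 − r_1²) / (1 − r_1²)
r_1² = (-0.428)² = 0.183184
Numerator = 0.146 − 0.1832 = -0.0372; denominator = 1 − 0.1832 = 0.8168
φ_{22} = -0.0372 / 0.8168 = -0.046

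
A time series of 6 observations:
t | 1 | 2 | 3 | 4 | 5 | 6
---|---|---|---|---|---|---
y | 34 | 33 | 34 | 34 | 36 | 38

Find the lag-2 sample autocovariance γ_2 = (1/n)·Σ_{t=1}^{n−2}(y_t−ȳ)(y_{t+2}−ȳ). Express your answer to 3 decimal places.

Mean ȳ = (34 + 33 + 34 + 34 + 36 + 38)/6 = 34.8333
Σ_{t=1}^{4}(y_t−ȳ)(y_{t+2}−ȳ) = -1.3889
γ_2 = -1.3889 / 6 = -0.231

-0.231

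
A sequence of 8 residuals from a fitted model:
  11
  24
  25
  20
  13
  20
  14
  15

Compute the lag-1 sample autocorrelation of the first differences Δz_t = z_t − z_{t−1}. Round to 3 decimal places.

-0.148

First differences Δz: 13, 1, -5, -7, 7, -6, 1
Mean of differences = 0.5714
Numerator Σ(Δz_t−Δz̄)(Δz_{t+1}−Δz̄) = -48.6122
Denominator Σ(Δz_t−Δz̄)² = 327.7143
r_1(Δz) = -48.6122 / 327.7143 = -0.148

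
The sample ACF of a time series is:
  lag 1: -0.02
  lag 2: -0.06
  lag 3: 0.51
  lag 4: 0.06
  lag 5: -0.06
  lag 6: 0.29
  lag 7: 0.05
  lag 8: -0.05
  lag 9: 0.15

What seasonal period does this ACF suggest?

The largest autocorrelation is r_3 = 0.51, with weaker echoes at lags 6 (0.29) and 9 (0.15); the remaining lags stay at or below 0.06.
The dominant spike at lag 3 indicates a seasonal period of 3.

3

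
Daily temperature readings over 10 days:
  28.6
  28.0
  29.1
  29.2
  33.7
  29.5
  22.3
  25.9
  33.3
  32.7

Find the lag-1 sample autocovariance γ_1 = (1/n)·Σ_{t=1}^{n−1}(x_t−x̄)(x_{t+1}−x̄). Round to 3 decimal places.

Mean x̄ = (28.6 + 28.0 + 29.1 + 29.2 + 33.7 + 29.5 + 22.3 + 25.9 + 33.3 + 32.7)/10 = 29.2300
Σ_{t=1}^{9}(x_t−x̄)(x_{t+1}−x̄) = 23.7871
γ_1 = 23.7871 / 10 = 2.379

2.379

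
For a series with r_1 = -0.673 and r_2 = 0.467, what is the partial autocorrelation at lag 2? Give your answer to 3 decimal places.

0.026

φ_{22} = (r_2 − r_1²) / (1 − r_1²)
r_1² = (-0.673)² = 0.452929
Numerator = 0.467 − 0.4529 = 0.0141; denominator = 1 − 0.4529 = 0.5471
φ_{22} = 0.0141 / 0.5471 = 0.026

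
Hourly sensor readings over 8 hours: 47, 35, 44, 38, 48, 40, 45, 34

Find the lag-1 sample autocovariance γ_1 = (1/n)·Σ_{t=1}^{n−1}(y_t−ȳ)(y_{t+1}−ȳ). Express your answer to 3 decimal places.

Mean ȳ = (47 + 35 + 44 + 38 + 48 + 40 + 45 + 34)/8 = 41.3750
Deviations: 5.6250, -6.3750, 2.6250, -3.3750, 6.6250, -1.3750, 3.6250, -7.3750
Σ_{t=1}^{7}(y_t−ȳ)(y_{t+1}−ȳ) = -124.6406
γ_1 = -124.6406 / 8 = -15.580

-15.580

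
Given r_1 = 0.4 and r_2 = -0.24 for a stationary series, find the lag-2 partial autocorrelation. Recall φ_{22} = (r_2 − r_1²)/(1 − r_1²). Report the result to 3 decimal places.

φ_{22} = (r_2 − r_1²) / (1 − r_1²)
r_1² = (0.4)² = 0.16
Numerator = -0.24 − 0.1600 = -0.4000; denominator = 1 − 0.1600 = 0.8400
φ_{22} = -0.4000 / 0.8400 = -0.476

-0.476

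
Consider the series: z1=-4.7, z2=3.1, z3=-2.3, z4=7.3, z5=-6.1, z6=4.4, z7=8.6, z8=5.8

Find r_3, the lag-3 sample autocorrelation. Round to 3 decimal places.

-0.227

Mean z̄ = (-4.7 + 3.1 − 2.3 + 7.3 − 6.1 + 4.4 + 8.6 + 5.8)/8 = 2.0125
Numerator Σ_{t=1}^{5}(z_t−z̄)(z_{t+3}−z̄) = -50.5055
Denominator Σ(z_t−z̄)² = 222.0488
r_3 = -50.5055 / 222.0488 = -0.227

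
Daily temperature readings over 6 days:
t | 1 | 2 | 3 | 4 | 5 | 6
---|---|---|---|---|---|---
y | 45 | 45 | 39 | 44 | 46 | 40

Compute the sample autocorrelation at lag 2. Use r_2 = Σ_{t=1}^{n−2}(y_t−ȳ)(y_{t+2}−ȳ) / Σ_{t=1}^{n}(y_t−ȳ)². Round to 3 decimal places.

-0.480

Mean ȳ = (45 + 45 + 39 + 44 + 46 + 40)/6 = 43.1667
Deviations from mean: 1.8333, 1.8333, -4.1667, 0.8333, 2.8333, -3.1667
Σ(y_t−ȳ)(y_{t+2}−ȳ) = (-7.6389) + (1.5278) + (-11.8056) + (-2.6389) = -20.5556
Denominator Σ(y_t−ȳ)² = 42.8333
r_2 = -20.5556 / 42.8333 = -0.480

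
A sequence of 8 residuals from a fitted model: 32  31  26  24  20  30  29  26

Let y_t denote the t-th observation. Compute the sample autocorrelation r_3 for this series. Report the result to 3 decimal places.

-0.376

Mean ȳ = (32 + 31 + 26 + 24 + 20 + 30 + 29 + 26)/8 = 27.2500
Deviations from mean: 4.7500, 3.7500, -1.2500, -3.2500, -7.2500, 2.7500, 1.7500, -1.2500
Σ(y_t−ȳ)(y_{t+3}−ȳ) = (-15.4375) + (-27.1875) + (-3.4375) + (-5.6875) + (9.0625) = -42.6875
Denominator Σ(y_t−ȳ)² = 113.5000
r_3 = -42.6875 / 113.5000 = -0.376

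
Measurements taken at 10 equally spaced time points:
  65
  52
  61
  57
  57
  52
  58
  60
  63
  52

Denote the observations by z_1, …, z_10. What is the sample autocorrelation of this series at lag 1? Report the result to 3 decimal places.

Mean z̄ = (65 + 52 + 61 + 57 + 57 + 52 + 58 + 60 + 63 + 52)/10 = 57.7000
Numerator Σ_{t=1}^{9}(z_t−z̄)(z_{t+1}−z̄) = -77.2900
Denominator Σ(z_t−z̄)² = 196.1000
r_1 = -77.2900 / 196.1000 = -0.394

-0.394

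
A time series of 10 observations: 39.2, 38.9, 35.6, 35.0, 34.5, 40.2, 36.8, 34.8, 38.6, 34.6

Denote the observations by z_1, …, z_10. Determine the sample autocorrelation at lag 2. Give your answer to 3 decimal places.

-0.282

Mean z̄ = (39.2 + 38.9 + 35.6 + 35.0 + 34.5 + 40.2 + 36.8 + 34.8 + 38.6 + 34.6)/10 = 36.8200
Numerator Σ_{t=1}^{8}(z_t−z̄)(z_{t+2}−z̄) = -12.3428
Denominator Σ(z_t−z̄)² = 43.7760
r_2 = -12.3428 / 43.7760 = -0.282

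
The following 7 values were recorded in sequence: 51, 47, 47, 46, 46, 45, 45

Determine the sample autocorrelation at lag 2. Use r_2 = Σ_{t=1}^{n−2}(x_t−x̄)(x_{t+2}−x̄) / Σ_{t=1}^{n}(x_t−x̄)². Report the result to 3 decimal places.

0.128

Mean x̄ = (51 + 47 + 47 + 46 + 46 + 45 + 45)/7 = 46.7143
Numerator Σ_{t=1}^{5}(x_t−x̄)(x_{t+2}−x̄) = 3.2653
Denominator Σ(x_t−x̄)² = 25.4286
r_2 = 3.2653 / 25.4286 = 0.128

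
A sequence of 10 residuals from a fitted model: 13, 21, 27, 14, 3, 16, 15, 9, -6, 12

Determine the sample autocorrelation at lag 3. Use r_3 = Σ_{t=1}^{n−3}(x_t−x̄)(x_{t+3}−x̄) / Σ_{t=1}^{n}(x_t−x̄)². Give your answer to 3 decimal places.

-0.078

Mean x̄ = (13 + 21 + 27 + 14 + 3 + 16 + 15 + 9 − 6 + 12)/10 = 12.4000
Σ(x_t−x̄)(x_{t+3}−x̄) = (0.9600) + (-80.8400) + (52.5600) + (4.1600) + (31.9600) + (-66.2400) + (-1.0400) = -58.4800
Denominator Σ(x_t−x̄)² = 748.4000
r_3 = -58.4800 / 748.4000 = -0.078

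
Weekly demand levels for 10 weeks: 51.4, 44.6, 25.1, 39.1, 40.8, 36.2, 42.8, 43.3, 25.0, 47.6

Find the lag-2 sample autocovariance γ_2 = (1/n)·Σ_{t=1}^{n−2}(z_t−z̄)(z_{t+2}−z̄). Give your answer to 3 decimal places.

-21.526

Mean z̄ = (51.4 + 44.6 + 25.1 + 39.1 + 40.8 + 36.2 + 42.8 + 43.3 + 25.0 + 47.6)/10 = 39.5900
Σ_{t=1}^{8}(z_t−z̄)(z_{t+2}−z̄) = -215.2632
γ_2 = -215.2632 / 10 = -21.526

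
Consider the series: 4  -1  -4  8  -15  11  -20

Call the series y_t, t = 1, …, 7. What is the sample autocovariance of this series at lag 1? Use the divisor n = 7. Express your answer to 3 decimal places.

-77.904

Mean ȳ = (4 − 1 − 4 + 8 − 15 + 11 − 20)/7 = -2.4286
Σ_{t=1}^{6}(y_t−ȳ)(y_{t+1}−ȳ) = -545.3265
γ_1 = -545.3265 / 7 = -77.904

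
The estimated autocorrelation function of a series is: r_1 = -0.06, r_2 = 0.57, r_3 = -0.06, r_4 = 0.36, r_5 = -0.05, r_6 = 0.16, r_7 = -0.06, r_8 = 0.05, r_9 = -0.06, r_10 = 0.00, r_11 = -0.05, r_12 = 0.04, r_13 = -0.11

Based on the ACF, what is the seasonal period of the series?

The largest autocorrelation is r_2 = 0.57, with weaker echoes at lags 4 (0.36) and 6 (0.16); the remaining lags stay at or below 0.05.
The dominant spike at lag 2 indicates a seasonal period of 2.

2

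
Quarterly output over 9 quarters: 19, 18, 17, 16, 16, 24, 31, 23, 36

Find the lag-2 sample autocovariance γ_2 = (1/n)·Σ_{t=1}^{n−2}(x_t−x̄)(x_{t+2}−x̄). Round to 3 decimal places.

Mean x̄ = (19 + 18 + 17 + 16 + 16 + 24 + 31 + 23 + 36)/9 = 22.2222
Σ_{t=1}^{7}(x_t−x̄)(x_{t+2}−x̄) = 132.2346
γ_2 = 132.2346 / 9 = 14.693

14.693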